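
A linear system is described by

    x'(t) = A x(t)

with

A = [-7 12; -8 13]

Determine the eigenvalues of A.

det(sI - A) = s^2 - (tr A)s + det A, with tr A = (-7) + 13 = 6 and det A = (-7)·13 - 12·(-8) = -91 - (-96) = 5.
So p(s) = det(sI - A) = s^2 - 6s + 5.
Factor s^2 - 6s + 5: two numbers with sum 6 and product 5 are 5 and 1, so s^2 - 6s + 5 = (s - 5)(s - 1).
Hence p(s) = (s - 5) (s - 1), with roots 1, 5.
At least one eigenvalue has non-negative real part, so the system is not asymptotically stable.

1, 5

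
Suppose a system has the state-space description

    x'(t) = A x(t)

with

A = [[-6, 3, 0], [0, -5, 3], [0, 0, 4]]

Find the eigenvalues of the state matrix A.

det(sI - A) = s^3 - (tr A)s^2 + (M11 + M22 + M33)s - det A, where Mii is the 2×2 principal minor of A obtained by deleting row i and column i.
tr A = (-6) + (-5) + 4 = -7; M11 = (-5)·4 - 3·0 = -20 - 0 = -20; M22 = (-6)·4 - 0·0 = -24 - 0 = -24; M33 = (-6)·(-5) - 3·0 = 30 - 0 = 30; sum of minors = -14.
det A = (-6)·((-5)·4 - 3·0) - 3·(0·4 - 3·0) + 0·(0·0 - (-5)·0) = (-6)·(-20) - 3·0 + 0·0 = 120.
So p(s) = det(sI - A) = s^3 + 7s^2 - 14s - 120.
Rational-root test: any integer root divides -120. Testing small divisors, s = 4 works: p(4) = 64 + 112 + (-56) + (-120) = 0, so (s - 4) is a factor.
Dividing, p(s) = (s - 4)(s^2 + 11s + 30).
Factor s^2 + 11s + 30: two numbers with sum -11 and product 30 are -5 and -6, so s^2 + 11s + 30 = (s + 5)(s + 6).
Hence p(s) = (s - 4) (s + 5) (s + 6), with roots -6, -5, 4.
At least one eigenvalue has non-negative real part, so the system is not asymptotically stable.

-6, -5, 4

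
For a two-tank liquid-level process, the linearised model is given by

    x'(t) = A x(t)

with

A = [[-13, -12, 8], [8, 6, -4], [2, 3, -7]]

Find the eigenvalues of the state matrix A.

det(sI - A) = s^3 - (tr A)s^2 + (M11 + M22 + M33)s - det A, where Mii is the 2×2 principal minor of A obtained by deleting row i and column i.
tr A = (-13) + 6 + (-7) = -14; M11 = 6·(-7) - (-4)·3 = -42 - (-12) = -30; M22 = (-13)·(-7) - 8·2 = 91 - 16 = 75; M33 = (-13)·6 - (-12)·8 = -78 - (-96) = 18; sum of minors = 63.
det A = (-13)·(6·(-7) - (-4)·3) - (-12)·(8·(-7) - (-4)·2) + 8·(8·3 - 6·2) = (-13)·(-30) - (-12)·(-48) + 8·12 = -90.
So p(s) = det(sI - A) = s^3 + 14s^2 + 63s + 90.
Rational-root test: any integer root divides 90. Testing small divisors, s = -3 works: p(-3) = -27 + 126 + (-189) + 90 = 0, so (s + 3) is a factor.
Dividing, p(s) = (s + 3)(s^2 + 11s + 30).
Factor s^2 + 11s + 30: two numbers with sum -11 and product 30 are -5 and -6, so s^2 + 11s + 30 = (s + 5)(s + 6).
Hence p(s) = (s + 3) (s + 5) (s + 6), with roots -6, -5, -3.
All eigenvalues have negative real part, so the system is asymptotically stable.

-6, -5, -3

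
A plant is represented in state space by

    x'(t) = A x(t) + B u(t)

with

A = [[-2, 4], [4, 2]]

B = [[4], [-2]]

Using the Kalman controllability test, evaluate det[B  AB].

AB = [[-16], [12]]
Controllability matrix C = [B  AB] = [[4, -16], [-2, 12]]
det(C) = 4·12 - (-16)·(-2) = 48 - 32 = 16
Since det(C) ≠ 0, rank(C) = 2 and the system is completely controllable.

16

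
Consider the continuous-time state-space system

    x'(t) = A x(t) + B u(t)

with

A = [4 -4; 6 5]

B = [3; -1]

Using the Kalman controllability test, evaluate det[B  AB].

AB = [[16], [13]]
Controllability matrix C = [B  AB] = [[3, 16], [-1, 13]]
det(C) = 3·13 - 16·(-1) = 39 - (-16) = 55
Since det(C) ≠ 0, rank(C) = 2 and the system is completely controllable.

55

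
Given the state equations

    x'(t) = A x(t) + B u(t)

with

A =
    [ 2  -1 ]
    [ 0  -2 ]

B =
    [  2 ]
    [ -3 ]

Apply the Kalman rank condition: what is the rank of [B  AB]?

AB = [[7], [6]]
Controllability matrix C = [B  AB] = [[2, 7], [-3, 6]]
det(C) = 2·6 - 7·(-3) = 12 - (-21) = 33 ≠ 0, so rank(C) = 2.
rank(C) = 2 = n, so the pair (A, B) is completely controllable.

2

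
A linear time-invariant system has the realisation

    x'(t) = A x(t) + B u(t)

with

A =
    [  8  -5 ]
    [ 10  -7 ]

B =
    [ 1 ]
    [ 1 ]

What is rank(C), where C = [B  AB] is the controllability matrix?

1

AB = [[3], [3]]
Controllability matrix C = [B  AB] = [[1, 3], [1, 3]]
Every column of C is a scalar multiple of column 1 = [1, 1] (multipliers 1, 3), so the columns span a one-dimensional space.
C ≠ 0, hence rank(C) = 1.
rank(C) = 1 < n = 2, so the pair (A, B) is not completely controllable.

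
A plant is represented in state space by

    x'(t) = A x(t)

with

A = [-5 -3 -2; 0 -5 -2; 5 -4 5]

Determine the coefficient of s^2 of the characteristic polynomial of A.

5

Expand det(sI - A) for the 3×3 matrix.
p(s) = s^3 + 5s^2 - 23s - 145.
(Check: constant term = det(-A) = (-1)^3 det A = -145; coefficient of s^2 = -tr A = 5.)
The coefficient of s^2 is 5.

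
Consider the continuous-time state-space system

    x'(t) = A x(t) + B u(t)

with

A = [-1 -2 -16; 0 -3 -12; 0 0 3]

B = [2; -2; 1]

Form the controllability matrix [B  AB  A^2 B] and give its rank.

2

AB = [[-14], [-6], [3]]
A^2B = [[-22], [-18], [9]]
Controllability matrix C = [B  AB  A^2B] = [[2, -14, -22], [-2, -6, -18], [1, 3, 9]]
The rows r1, r2, r3 of C are linearly dependent: r2 + 2·r3 = 0 (check each entry), so rank(C) ≤ 2.
The 2×2 minor from rows 1, 2, columns 1, 2 is 2·(-6) - (-14)·(-2) = -12 - 28 = -40 ≠ 0, so rank(C) = 2.
rank(C) = 2 < n = 3, so the pair (A, B) is not completely controllable.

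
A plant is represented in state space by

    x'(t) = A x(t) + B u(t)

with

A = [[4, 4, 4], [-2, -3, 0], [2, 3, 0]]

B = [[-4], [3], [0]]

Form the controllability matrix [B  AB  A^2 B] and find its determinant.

AB = [[-4], [-1], [1]]
A^2B = [[-16], [11], [-11]]
Controllability matrix C = [B  AB  A^2B] = [[-4, -4, -16], [3, -1, 11], [0, 1, -11]]
Expanding along the first row, det(C) = (-4)·((-1)·(-11) - 11·1) - (-4)·(3·(-11) - 11·0) + (-16)·(3·1 - (-1)·0) = (-4)·0 - (-4)·(-33) + (-16)·3 = -180
Since det(C) ≠ 0, rank(C) = 3 and the system is completely controllable.

-180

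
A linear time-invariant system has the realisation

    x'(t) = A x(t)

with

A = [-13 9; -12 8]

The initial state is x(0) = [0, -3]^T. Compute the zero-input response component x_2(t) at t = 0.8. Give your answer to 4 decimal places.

-5.0251

det(sI - A) = s^2 - (tr A)s + det A, with tr A = (-13) + 8 = -5 and det A = (-13)·8 - 9·(-12) = -104 - (-108) = 4.
So p(s) = det(sI - A) = s^2 + 5s + 4.
Factor s^2 + 5s + 4: two numbers with sum -5 and product 4 are -1 and -4, so s^2 + 5s + 4 = (s + 1)(s + 4).
Hence p(s) = (s + 1) (s + 4), with roots -4, -1.
The eigenvalues -4, -1 are distinct and real, so A is diagonalisable and x(t) = e^{At} x(0) = V diag(e^{λ_i t}) V^{-1} x(0), where the columns of V are the eigenvectors.
λ = -4: A - (-4)I = [[-9, 9], [-12, 12]]. Row 1 gives (-9)·v1 + 9·v2 = 0, so take v_1 = [1, 1]^T.
λ = -1: A - (-1)I = [[-12, 9], [-12, 9]]. Row 1 gives (-12)·v1 + 9·v2 = 0, so take v_2 = [-3, -4]^T.
V = [v_1 v_2] = [[1, -3], [1, -4]] has det V = -1, so V^{-1} = adj(V)/det V = [[4, -3], [1, -1]].
Modal coordinates z(0) = V^{-1} x(0): 4·0 + (-3)·(-3) = 9; 1·0 + (-1)·(-3) = 3; so z(0) = [9, 3]^T.
x_2(t) = Σ_i (v_i)_2 · z_i(0) · e^{λ_i t} (row 2 of V times the modal terms).
x_2(0.8) = 1·9·e^{-4·0.8} + (-4)·3·e^{-1·0.8} = 9·0.040762 + (-12)·0.449329 = -5.0251.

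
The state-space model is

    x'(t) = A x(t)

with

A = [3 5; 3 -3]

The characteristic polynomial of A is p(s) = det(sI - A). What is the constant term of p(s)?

-24

For a 2×2 matrix, det(sI - A) = s^2 - (tr A)s + det A.
tr A = 0, det A = -24.
So p(s) = s^2 - 24.
The constant term is -24.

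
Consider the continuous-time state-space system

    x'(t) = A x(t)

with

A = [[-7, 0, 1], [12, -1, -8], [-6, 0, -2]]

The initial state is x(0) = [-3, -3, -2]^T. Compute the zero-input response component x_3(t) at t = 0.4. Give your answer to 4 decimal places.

det(sI - A) = s^3 - (tr A)s^2 + (M11 + M22 + M33)s - det A, where Mii is the 2×2 principal minor of A obtained by deleting row i and column i.
tr A = (-7) + (-1) + (-2) = -10; M11 = (-1)·(-2) - (-8)·0 = 2 - 0 = 2; M22 = (-7)·(-2) - 1·(-6) = 14 - (-6) = 20; M33 = (-7)·(-1) - 0·12 = 7 - 0 = 7; sum of minors = 29.
det A = (-7)·((-1)·(-2) - (-8)·0) - 0·(12·(-2) - (-8)·(-6)) + 1·(12·0 - (-1)·(-6)) = (-7)·2 - 0·(-72) + 1·(-6) = -20.
So p(s) = det(sI - A) = s^3 + 10s^2 + 29s + 20.
Rational-root test: any integer root divides 20. Testing small divisors, s = -1 works: p(-1) = -1 + 10 + (-29) + 20 = 0, so (s + 1) is a factor.
Dividing, p(s) = (s + 1)(s^2 + 9s + 20).
Factor s^2 + 9s + 20: two numbers with sum -9 and product 20 are -4 and -5, so s^2 + 9s + 20 = (s + 4)(s + 5).
Hence p(s) = (s + 1) (s + 4) (s + 5), with roots -5, -4, -1.
The eigenvalues -5, -4, -1 are distinct and real, so A is diagonalisable and x(t) = e^{At} x(0) = V diag(e^{λ_i t}) V^{-1} x(0), where the columns of V are the eigenvectors.
λ = -5: A - (-5)I = [[-2, 0, 1], [12, 4, -8], [-6, 0, 3]]. v must be orthogonal to every row; (row 1) × (row 2) = [-4, -4, -8], so take v_1 = [1, 1, 2]^T.
λ = -4: A - (-4)I = [[-3, 0, 1], [12, 3, -8], [-6, 0, 2]]. v must be orthogonal to every row; (row 1) × (row 2) = [-3, -12, -9], so take v_2 = [1, 4, 3]^T.
λ = -1: A - (-1)I = [[-6, 0, 1], [12, 0, -8], [-6, 0, -1]]. v must be orthogonal to every row; (row 1) × (row 2) = [0, -36, 0], so take v_3 = [0, 1, 0]^T.
V = [v_1 v_2 v_3] = [[1, 1, 0], [1, 4, 1], [2, 3, 0]] has det V = -1, so V^{-1} = adj(V)/det V = [[3, 0, -1], [-2, 0, 1], [5, 1, -3]].
Modal coordinates z(0) = V^{-1} x(0): 3·(-3) + 0·(-3) + (-1)·(-2) = -7; (-2)·(-3) + 0·(-3) + 1·(-2) = 4; 5·(-3) + 1·(-3) + (-3)·(-2) = -12; so z(0) = [-7, 4, -12]^T.
x_3(t) = Σ_i (v_i)_3 · z_i(0) · e^{λ_i t} (row 3 of V times the modal terms).
x_3(0.4) = 2·(-7)·e^{-5·0.4} + 3·4·e^{-4·0.4} + 0·(-12)·e^{-1·0.4} = (-14)·0.135335 + 12·0.201897 + 0·0.670320 = 0.5281.

0.5281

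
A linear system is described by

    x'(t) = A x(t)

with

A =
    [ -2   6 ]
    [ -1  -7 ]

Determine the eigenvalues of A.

-5, -4

det(sI - A) = s^2 - (tr A)s + det A, with tr A = (-2) + (-7) = -9 and det A = (-2)·(-7) - 6·(-1) = 14 - (-6) = 20.
So p(s) = det(sI - A) = s^2 + 9s + 20.
Factor s^2 + 9s + 20: two numbers with sum -9 and product 20 are -4 and -5, so s^2 + 9s + 20 = (s + 4)(s + 5).
Hence p(s) = (s + 4) (s + 5), with roots -5, -4.
All eigenvalues have negative real part, so the system is asymptotically stable.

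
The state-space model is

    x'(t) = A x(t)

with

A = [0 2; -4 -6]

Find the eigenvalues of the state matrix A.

-4, -2

det(sI - A) = s^2 - (tr A)s + det A, with tr A = 0 + (-6) = -6 and det A = 0·(-6) - 2·(-4) = 0 - (-8) = 8.
So p(s) = det(sI - A) = s^2 + 6s + 8.
Factor s^2 + 6s + 8: two numbers with sum -6 and product 8 are -2 and -4, so s^2 + 6s + 8 = (s + 2)(s + 4).
Hence p(s) = (s + 2) (s + 4), with roots -4, -2.
All eigenvalues have negative real part, so the system is asymptotically stable.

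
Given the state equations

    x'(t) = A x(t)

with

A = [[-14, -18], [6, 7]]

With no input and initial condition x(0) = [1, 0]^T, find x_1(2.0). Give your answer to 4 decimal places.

-0.0548

det(sI - A) = s^2 - (tr A)s + det A, with tr A = (-14) + 7 = -7 and det A = (-14)·7 - (-18)·6 = -98 - (-108) = 10.
So p(s) = det(sI - A) = s^2 + 7s + 10.
Factor s^2 + 7s + 10: two numbers with sum -7 and product 10 are -2 and -5, so s^2 + 7s + 10 = (s + 2)(s + 5).
Hence p(s) = (s + 2) (s + 5), with roots -5, -2.
The eigenvalues -5, -2 are distinct and real, so A is diagonalisable and x(t) = e^{At} x(0) = V diag(e^{λ_i t}) V^{-1} x(0), where the columns of V are the eigenvectors.
λ = -5: A - (-5)I = [[-9, -18], [6, 12]]. Row 1 gives (-9)·v1 + (-18)·v2 = 0, so take v_1 = [-2, 1]^T.
λ = -2: A - (-2)I = [[-12, -18], [6, 9]]. Row 1 gives (-12)·v1 + (-18)·v2 = 0, so take v_2 = [-3, 2]^T.
V = [v_1 v_2] = [[-2, -3], [1, 2]] has det V = -1, so V^{-1} = adj(V)/det V = [[-2, -3], [1, 2]].
Modal coordinates z(0) = V^{-1} x(0): (-2)·1 + (-3)·0 = -2; 1·1 + 2·0 = 1; so z(0) = [-2, 1]^T.
x_1(t) = Σ_i (v_i)_1 · z_i(0) · e^{λ_i t} (row 1 of V times the modal terms).
x_1(2.0) = (-2)·(-2)·e^{-5·2.0} + (-3)·1·e^{-2·2.0} = 4·0.000045 + (-3)·0.018316 = -0.0548.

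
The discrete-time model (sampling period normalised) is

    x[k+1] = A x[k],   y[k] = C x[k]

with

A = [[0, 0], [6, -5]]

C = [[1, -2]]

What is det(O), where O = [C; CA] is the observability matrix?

-14

CA = [[-12, 10]]
Observability matrix O = [C; CA] = [[1, -2], [-12, 10]]
det(O) = 1·10 - (-2)·(-12) = 10 - 24 = -14
Since det(O) ≠ 0, rank(O) = 2 and the system is completely observable.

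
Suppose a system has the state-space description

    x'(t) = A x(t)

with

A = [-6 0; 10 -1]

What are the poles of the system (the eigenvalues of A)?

-6, -1

det(sI - A) = s^2 - (tr A)s + det A, with tr A = (-6) + (-1) = -7 and det A = (-6)·(-1) - 0·10 = 6 - 0 = 6.
So p(s) = det(sI - A) = s^2 + 7s + 6.
Factor s^2 + 7s + 6: two numbers with sum -7 and product 6 are -1 and -6, so s^2 + 7s + 6 = (s + 1)(s + 6).
Hence p(s) = (s + 1) (s + 6), with roots -6, -1.
All eigenvalues have negative real part, so the system is asymptotically stable.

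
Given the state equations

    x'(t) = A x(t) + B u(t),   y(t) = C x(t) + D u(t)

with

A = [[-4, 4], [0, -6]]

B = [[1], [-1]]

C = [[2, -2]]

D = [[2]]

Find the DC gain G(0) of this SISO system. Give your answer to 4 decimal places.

G(0) = C(-A)^{-1}B + D = -C A^{-1} B + D.
det A = 24, so A^{-1} = (1/24)·adj(A) = [[-1/4, -1/6], [0, -1/6]]
A^{-1} B = [-1/12, 1/6]^T
C A^{-1} B = -1/2
G(0) = D - C A^{-1} B = 2 - (-1/2) = 5/2 ≈ 2.5000

2.5000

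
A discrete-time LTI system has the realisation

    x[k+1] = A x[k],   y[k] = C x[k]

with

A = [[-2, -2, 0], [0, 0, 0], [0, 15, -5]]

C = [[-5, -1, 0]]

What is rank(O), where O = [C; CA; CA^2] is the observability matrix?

CA = [[10, 10, 0]]
CA^2 = [[-20, -20, 0]]
Observability matrix O = [C; CA; CA^2] = [[-5, -1, 0], [10, 10, 0], [-20, -20, 0]]
Column 3 of O is identically zero, so rank(O) ≤ 2.
The 2×2 minor from rows 1, 2, columns 1, 2 is (-5)·10 - (-1)·10 = -50 - (-10) = -40 ≠ 0, so rank(O) = 2.
rank(O) = 2 < n = 3, so the pair (A, C) is not completely observable.

2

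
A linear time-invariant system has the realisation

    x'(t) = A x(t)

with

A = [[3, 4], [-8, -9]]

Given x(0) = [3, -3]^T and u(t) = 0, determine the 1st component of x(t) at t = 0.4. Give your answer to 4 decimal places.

det(sI - A) = s^2 - (tr A)s + det A, with tr A = 3 + (-9) = -6 and det A = 3·(-9) - 4·(-8) = -27 - (-32) = 5.
So p(s) = det(sI - A) = s^2 + 6s + 5.
Factor s^2 + 6s + 5: two numbers with sum -6 and product 5 are -1 and -5, so s^2 + 6s + 5 = (s + 1)(s + 5).
Hence p(s) = (s + 1) (s + 5), with roots -5, -1.
The eigenvalues -5, -1 are distinct and real, so A is diagonalisable and x(t) = e^{At} x(0) = V diag(e^{λ_i t}) V^{-1} x(0), where the columns of V are the eigenvectors.
λ = -5: A - (-5)I = [[8, 4], [-8, -4]]. Row 1 gives 8·v1 + 4·v2 = 0, so take v_1 = [-1, 2]^T.
λ = -1: A - (-1)I = [[4, 4], [-8, -8]]. Row 1 gives 4·v1 + 4·v2 = 0, so take v_2 = [1, -1]^T.
V = [v_1 v_2] = [[-1, 1], [2, -1]] has det V = -1, so V^{-1} = adj(V)/det V = [[1, 1], [2, 1]].
Modal coordinates z(0) = V^{-1} x(0): 1·3 + 1·(-3) = 0; 2·3 + 1·(-3) = 3; so z(0) = [0, 3]^T.
x_1(t) = Σ_i (v_i)_1 · z_i(0) · e^{λ_i t} (row 1 of V times the modal terms).
x_1(0.4) = (-1)·0·e^{-5·0.4} + 1·3·e^{-1·0.4} = 0·0.135335 + 3·0.670320 = 2.0110.

2.0110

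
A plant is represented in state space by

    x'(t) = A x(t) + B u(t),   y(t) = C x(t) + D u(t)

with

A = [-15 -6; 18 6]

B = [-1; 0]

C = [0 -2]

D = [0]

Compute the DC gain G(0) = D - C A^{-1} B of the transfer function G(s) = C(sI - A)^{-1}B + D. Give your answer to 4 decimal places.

2.0000

G(0) = C(-A)^{-1}B + D = -C A^{-1} B + D.
det A = 18, so A^{-1} = (1/18)·adj(A) = [[1/3, 1/3], [-1, -5/6]]
A^{-1} B = [-1/3, 1]^T
C A^{-1} B = -2
G(0) = D - C A^{-1} B = 0 - (-2) = 2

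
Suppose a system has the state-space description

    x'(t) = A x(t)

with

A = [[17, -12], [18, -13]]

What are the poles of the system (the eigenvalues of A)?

-1, 5

det(sI - A) = s^2 - (tr A)s + det A, with tr A = 17 + (-13) = 4 and det A = 17·(-13) - (-12)·18 = -221 - (-216) = -5.
So p(s) = det(sI - A) = s^2 - 4s - 5.
Factor s^2 - 4s - 5: two numbers with sum 4 and product -5 are 5 and -1, so s^2 - 4s - 5 = (s - 5)(s + 1).
Hence p(s) = (s - 5) (s + 1), with roots -1, 5.
At least one eigenvalue has non-negative real part, so the system is not asymptotically stable.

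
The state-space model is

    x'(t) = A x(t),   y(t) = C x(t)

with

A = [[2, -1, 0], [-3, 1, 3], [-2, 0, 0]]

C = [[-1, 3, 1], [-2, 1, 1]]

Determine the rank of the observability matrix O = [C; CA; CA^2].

CA = [[-13, 4, 9], [-9, 3, 3]]
CA^2 = [[-56, 17, 12], [-33, 12, 9]]
Observability matrix O = [C; CA; CA^2] = [[-1, 3, 1], [-2, 1, 1], [-13, 4, 9], [-9, 3, 3], [-56, 17, 12], [-33, 12, 9]]
Take the 3×3 submatrix of O formed by rows 1, 2, 3: [[-1, 3, 1], [-2, 1, 1], [-13, 4, 9]]. Its determinant is (-1)·(1·9 - 1·4) - 3·((-2)·9 - 1·(-13)) + 1·((-2)·4 - 1·(-13)) = (-1)·5 - 3·(-5) + 1·5 = 15 ≠ 0.
So rank(O) ≥ 3; since O has 3 columns, rank(O) = 3.
rank(O) = 3 = n, so the pair (A, C) is completely observable.

3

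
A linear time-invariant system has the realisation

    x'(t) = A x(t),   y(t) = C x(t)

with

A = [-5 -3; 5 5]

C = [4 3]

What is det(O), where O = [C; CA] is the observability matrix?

CA = [[-5, 3]]
Observability matrix O = [C; CA] = [[4, 3], [-5, 3]]
det(O) = 4·3 - 3·(-5) = 12 - (-15) = 27
Since det(O) ≠ 0, rank(O) = 2 and the system is completely observable.

27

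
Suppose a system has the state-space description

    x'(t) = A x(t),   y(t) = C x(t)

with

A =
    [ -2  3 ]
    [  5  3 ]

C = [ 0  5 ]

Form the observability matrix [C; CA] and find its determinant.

-125

CA = [[25, 15]]
Observability matrix O = [C; CA] = [[0, 5], [25, 15]]
det(O) = 0·15 - 5·25 = 0 - 125 = -125
Since det(O) ≠ 0, rank(O) = 2 and the system is completely observable.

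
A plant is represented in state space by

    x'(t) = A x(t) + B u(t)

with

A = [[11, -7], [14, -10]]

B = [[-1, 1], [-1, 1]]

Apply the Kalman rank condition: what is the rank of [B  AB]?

AB = [[-4, 4], [-4, 4]]
Controllability matrix C = [B  AB] = [[-1, 1, -4, 4], [-1, 1, -4, 4]]
Every column of C is a scalar multiple of column 1 = [-1, -1] (multipliers 1, -1, 4, -4), so the columns span a one-dimensional space.
C ≠ 0, hence rank(C) = 1.
rank(C) = 1 < n = 2, so the pair (A, B) is not completely controllable.

1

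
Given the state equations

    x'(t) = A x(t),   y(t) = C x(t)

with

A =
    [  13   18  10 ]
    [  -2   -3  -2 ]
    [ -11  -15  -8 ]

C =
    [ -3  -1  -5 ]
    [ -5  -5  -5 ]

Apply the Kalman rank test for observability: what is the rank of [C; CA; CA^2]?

CA = [[18, 24, 12], [0, 0, 0]]
CA^2 = [[54, 72, 36], [0, 0, 0]]
Observability matrix O = [C; CA; CA^2] = [[-3, -1, -5], [-5, -5, -5], [18, 24, 12], [0, 0, 0], [54, 72, 36], [0, 0, 0]]
The columns c1, c2, c3 of O are linearly dependent: -2·c1 + c2 + c3 = 0 (check each entry), so rank(O) ≤ 2.
The 2×2 minor from rows 1, 2, columns 1, 2 is (-3)·(-5) - (-1)·(-5) = 15 - 5 = 10 ≠ 0, so rank(O) = 2.
rank(O) = 2 < n = 3, so the pair (A, C) is not completely observable.

2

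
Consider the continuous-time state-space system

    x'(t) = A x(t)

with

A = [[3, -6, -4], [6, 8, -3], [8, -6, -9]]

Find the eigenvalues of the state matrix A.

det(sI - A) = s^3 - (tr A)s^2 + (M11 + M22 + M33)s - det A, where Mii is the 2×2 principal minor of A obtained by deleting row i and column i.
tr A = 3 + 8 + (-9) = 2; M11 = 8·(-9) - (-3)·(-6) = -72 - 18 = -90; M22 = 3·(-9) - (-4)·8 = -27 - (-32) = 5; M33 = 3·8 - (-6)·6 = 24 - (-36) = 60; sum of minors = -25.
det A = 3·(8·(-9) - (-3)·(-6)) - (-6)·(6·(-9) - (-3)·8) + (-4)·(6·(-6) - 8·8) = 3·(-90) - (-6)·(-30) + (-4)·(-100) = -50.
So p(s) = det(sI - A) = s^3 - 2s^2 - 25s + 50.
Rational-root test: any integer root divides 50. Testing small divisors, s = 2 works: p(2) = 8 + (-8) + (-50) + 50 = 0, so (s - 2) is a factor.
Dividing, p(s) = (s - 2)(s^2 - 25).
Factor s^2 - 25: two numbers with sum 0 and product -25 are 5 and -5, so s^2 - 25 = (s - 5)(s + 5).
Hence p(s) = (s - 5) (s - 2) (s + 5), with roots -5, 2, 5.
At least one eigenvalue has non-negative real part, so the system is not asymptotically stable.

-5, 2, 5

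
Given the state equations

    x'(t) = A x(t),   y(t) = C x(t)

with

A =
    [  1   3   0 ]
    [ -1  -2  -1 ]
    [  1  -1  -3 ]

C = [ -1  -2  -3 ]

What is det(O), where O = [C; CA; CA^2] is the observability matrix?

-179

CA = [[-2, 4, 11]]
CA^2 = [[5, -25, -37]]
Observability matrix O = [C; CA; CA^2] = [[-1, -2, -3], [-2, 4, 11], [5, -25, -37]]
Expanding along the first row, det(O) = (-1)·(4·(-37) - 11·(-25)) - (-2)·((-2)·(-37) - 11·5) + (-3)·((-2)·(-25) - 4·5) = (-1)·127 - (-2)·19 + (-3)·30 = -179
Since det(O) ≠ 0, rank(O) = 3 and the system is completely observable.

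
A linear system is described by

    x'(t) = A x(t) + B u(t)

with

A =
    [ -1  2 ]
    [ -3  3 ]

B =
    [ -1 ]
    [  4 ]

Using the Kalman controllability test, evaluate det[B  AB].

AB = [[9], [15]]
Controllability matrix C = [B  AB] = [[-1, 9], [4, 15]]
det(C) = (-1)·15 - 9·4 = -15 - 36 = -51
Since det(C) ≠ 0, rank(C) = 2 and the system is completely controllable.

-51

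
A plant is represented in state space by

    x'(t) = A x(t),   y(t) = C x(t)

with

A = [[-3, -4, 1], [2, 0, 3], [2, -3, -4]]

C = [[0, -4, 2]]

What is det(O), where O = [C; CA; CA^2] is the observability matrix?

CA = [[-4, -6, -20]]
CA^2 = [[-40, 76, 58]]
Observability matrix O = [C; CA; CA^2] = [[0, -4, 2], [-4, -6, -20], [-40, 76, 58]]
Expanding along the first row, det(O) = 0·((-6)·58 - (-20)·76) - (-4)·((-4)·58 - (-20)·(-40)) + 2·((-4)·76 - (-6)·(-40)) = 0·1172 - (-4)·(-1032) + 2·(-544) = -5216
Since det(O) ≠ 0, rank(O) = 3 and the system is completely observable.

-5216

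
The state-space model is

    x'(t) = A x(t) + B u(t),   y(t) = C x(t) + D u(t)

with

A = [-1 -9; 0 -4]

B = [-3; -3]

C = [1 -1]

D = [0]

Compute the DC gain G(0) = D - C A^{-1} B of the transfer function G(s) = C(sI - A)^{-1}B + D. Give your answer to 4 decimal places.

4.5000

G(0) = C(-A)^{-1}B + D = -C A^{-1} B + D.
det A = 4, so A^{-1} = (1/4)·adj(A) = [[-1, 9/4], [0, -1/4]]
A^{-1} B = [-15/4, 3/4]^T
C A^{-1} B = -9/2
G(0) = D - C A^{-1} B = 0 - (-9/2) = 9/2 ≈ 4.5000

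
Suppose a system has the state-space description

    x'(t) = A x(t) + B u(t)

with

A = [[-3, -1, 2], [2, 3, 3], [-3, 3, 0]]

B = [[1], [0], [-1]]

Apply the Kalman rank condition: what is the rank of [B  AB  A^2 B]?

AB = [[-5], [-1], [-3]]
A^2B = [[10], [-22], [12]]
Controllability matrix C = [B  AB  A^2B] = [[1, -5, 10], [0, -1, -22], [-1, -3, 12]]
det(C) = 1·((-1)·12 - (-22)·(-3)) - (-5)·(0·12 - (-22)·(-1)) + 10·(0·(-3) - (-1)·(-1)) = 1·(-78) - (-5)·(-22) + 10·(-1) = -198 ≠ 0, so rank(C) = 3.
rank(C) = 3 = n, so the pair (A, B) is completely controllable.

3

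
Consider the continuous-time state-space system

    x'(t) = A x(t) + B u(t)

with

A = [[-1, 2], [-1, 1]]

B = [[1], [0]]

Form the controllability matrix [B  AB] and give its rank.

2

AB = [[-1], [-1]]
Controllability matrix C = [B  AB] = [[1, -1], [0, -1]]
det(C) = 1·(-1) - (-1)·0 = -1 - 0 = -1 ≠ 0, so rank(C) = 2.
rank(C) = 2 = n, so the pair (A, B) is completely controllable.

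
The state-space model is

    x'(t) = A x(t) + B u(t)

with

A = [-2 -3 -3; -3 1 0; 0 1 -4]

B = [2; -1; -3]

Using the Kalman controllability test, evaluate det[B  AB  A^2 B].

2628

AB = [[8], [-7], [11]]
A^2B = [[-28], [-31], [-51]]
Controllability matrix C = [B  AB  A^2B] = [[2, 8, -28], [-1, -7, -31], [-3, 11, -51]]
Expanding along the first row, det(C) = 2·((-7)·(-51) - (-31)·11) - 8·((-1)·(-51) - (-31)·(-3)) + (-28)·((-1)·11 - (-7)·(-3)) = 2·698 - 8·(-42) + (-28)·(-32) = 2628
Since det(C) ≠ 0, rank(C) = 3 and the system is completely controllable.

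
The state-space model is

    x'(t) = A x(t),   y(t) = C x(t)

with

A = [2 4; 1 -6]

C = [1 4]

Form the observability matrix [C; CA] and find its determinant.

CA = [[6, -20]]
Observability matrix O = [C; CA] = [[1, 4], [6, -20]]
det(O) = 1·(-20) - 4·6 = -20 - 24 = -44
Since det(O) ≠ 0, rank(O) = 2 and the system is completely observable.

-44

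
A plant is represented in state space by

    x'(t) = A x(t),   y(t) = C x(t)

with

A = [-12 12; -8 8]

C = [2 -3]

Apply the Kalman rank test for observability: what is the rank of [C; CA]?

CA = [[0, 0]]
Observability matrix O = [C; CA] = [[2, -3], [0, 0]]
Every row of O is a scalar multiple of row 1 = [2, -3] (multipliers 1, 0), so the rows span a one-dimensional space.
O ≠ 0, hence rank(O) = 1.
rank(O) = 1 < n = 2, so the pair (A, C) is not completely observable.

1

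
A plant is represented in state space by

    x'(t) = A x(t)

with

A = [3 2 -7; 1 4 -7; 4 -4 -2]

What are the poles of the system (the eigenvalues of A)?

det(sI - A) = s^3 - (tr A)s^2 + (M11 + M22 + M33)s - det A, where Mii is the 2×2 principal minor of A obtained by deleting row i and column i.
tr A = 3 + 4 + (-2) = 5; M11 = 4·(-2) - (-7)·(-4) = -8 - 28 = -36; M22 = 3·(-2) - (-7)·4 = -6 - (-28) = 22; M33 = 3·4 - 2·1 = 12 - 2 = 10; sum of minors = -4.
det A = 3·(4·(-2) - (-7)·(-4)) - 2·(1·(-2) - (-7)·4) + (-7)·(1·(-4) - 4·4) = 3·(-36) - 2·26 + (-7)·(-20) = -20.
So p(s) = det(sI - A) = s^3 - 5s^2 - 4s + 20.
Rational-root test: any integer root divides 20. Testing small divisors, s = -2 works: p(-2) = -8 + (-20) + 8 + 20 = 0, so (s + 2) is a factor.
Dividing, p(s) = (s + 2)(s^2 - 7s + 10).
Factor s^2 - 7s + 10: two numbers with sum 7 and product 10 are 5 and 2, so s^2 - 7s + 10 = (s - 5)(s - 2).
Hence p(s) = (s - 5) (s - 2) (s + 2), with roots -2, 2, 5.
At least one eigenvalue has non-negative real part, so the system is not asymptotically stable.

-2, 2, 5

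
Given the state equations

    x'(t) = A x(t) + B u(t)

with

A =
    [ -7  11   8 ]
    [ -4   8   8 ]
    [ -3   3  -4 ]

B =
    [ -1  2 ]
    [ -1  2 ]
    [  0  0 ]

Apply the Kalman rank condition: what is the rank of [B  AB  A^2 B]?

1

AB = [[-4, 8], [-4, 8], [0, 0]]
A^2B = [[-16, 32], [-16, 32], [0, 0]]
Controllability matrix C = [B  AB  A^2B] = [[-1, 2, -4, 8, -16, 32], [-1, 2, -4, 8, -16, 32], [0, 0, 0, 0, 0, 0]]
Every column of C is a scalar multiple of column 1 = [-1, -1, 0] (multipliers 1, -2, 4, -8, 16, -32), so the columns span a one-dimensional space.
C ≠ 0, hence rank(C) = 1.
rank(C) = 1 < n = 3, so the pair (A, B) is not completely controllable.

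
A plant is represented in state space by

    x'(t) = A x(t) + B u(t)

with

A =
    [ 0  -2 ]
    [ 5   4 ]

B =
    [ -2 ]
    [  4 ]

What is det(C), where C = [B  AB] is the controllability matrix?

20

AB = [[-8], [6]]
Controllability matrix C = [B  AB] = [[-2, -8], [4, 6]]
det(C) = (-2)·6 - (-8)·4 = -12 - (-32) = 20
Since det(C) ≠ 0, rank(C) = 2 and the system is completely controllable.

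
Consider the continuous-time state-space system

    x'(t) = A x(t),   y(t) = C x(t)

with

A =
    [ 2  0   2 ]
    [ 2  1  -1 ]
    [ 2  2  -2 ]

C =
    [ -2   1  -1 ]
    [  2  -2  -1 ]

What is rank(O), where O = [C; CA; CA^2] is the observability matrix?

CA = [[-4, -1, -3], [-2, -4, 8]]
CA^2 = [[-16, -7, -1], [4, 12, -16]]
Observability matrix O = [C; CA; CA^2] = [[-2, 1, -1], [2, -2, -1], [-4, -1, -3], [-2, -4, 8], [-16, -7, -1], [4, 12, -16]]
Take the 3×3 submatrix of O formed by rows 1, 2, 3: [[-2, 1, -1], [2, -2, -1], [-4, -1, -3]]. Its determinant is (-2)·((-2)·(-3) - (-1)·(-1)) - 1·(2·(-3) - (-1)·(-4)) + (-1)·(2·(-1) - (-2)·(-4)) = (-2)·5 - 1·(-10) + (-1)·(-10) = 10 ≠ 0.
So rank(O) ≥ 3; since O has 3 columns, rank(O) = 3.
rank(O) = 3 = n, so the pair (A, C) is completely observable.

3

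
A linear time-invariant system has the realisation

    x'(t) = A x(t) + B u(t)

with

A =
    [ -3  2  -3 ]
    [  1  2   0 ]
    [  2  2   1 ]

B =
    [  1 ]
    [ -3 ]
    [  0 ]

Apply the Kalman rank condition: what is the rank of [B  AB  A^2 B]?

3

AB = [[-9], [-5], [-4]]
A^2B = [[29], [-19], [-32]]
Controllability matrix C = [B  AB  A^2B] = [[1, -9, 29], [-3, -5, -19], [0, -4, -32]]
det(C) = 1·((-5)·(-32) - (-19)·(-4)) - (-9)·((-3)·(-32) - (-19)·0) + 29·((-3)·(-4) - (-5)·0) = 1·84 - (-9)·96 + 29·12 = 1296 ≠ 0, so rank(C) = 3.
rank(C) = 3 = n, so the pair (A, B) is completely controllable.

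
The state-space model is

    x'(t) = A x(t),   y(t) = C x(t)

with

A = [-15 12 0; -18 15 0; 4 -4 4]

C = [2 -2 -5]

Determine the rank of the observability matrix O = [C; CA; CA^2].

CA = [[-14, 14, -20]]
CA^2 = [[-122, 122, -80]]
Observability matrix O = [C; CA; CA^2] = [[2, -2, -5], [-14, 14, -20], [-122, 122, -80]]
The columns c1, c2, c3 of O are linearly dependent: c1 + c2 = 0 (check each entry), so rank(O) ≤ 2.
The 2×2 minor from rows 1, 2, columns 1, 3 is 2·(-20) - (-5)·(-14) = -40 - 70 = -110 ≠ 0, so rank(O) = 2.
rank(O) = 2 < n = 3, so the pair (A, C) is not completely observable.

2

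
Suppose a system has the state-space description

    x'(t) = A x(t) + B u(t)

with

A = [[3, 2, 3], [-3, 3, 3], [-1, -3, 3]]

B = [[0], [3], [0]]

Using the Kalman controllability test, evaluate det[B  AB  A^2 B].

AB = [[6], [9], [-9]]
A^2B = [[9], [-18], [-60]]
Controllability matrix C = [B  AB  A^2B] = [[0, 6, 9], [3, 9, -18], [0, -9, -60]]
Expanding along the first row, det(C) = 0·(9·(-60) - (-18)·(-9)) - 6·(3·(-60) - (-18)·0) + 9·(3·(-9) - 9·0) = 0·(-702) - 6·(-180) + 9·(-27) = 837
Since det(C) ≠ 0, rank(C) = 3 and the system is completely controllable.

837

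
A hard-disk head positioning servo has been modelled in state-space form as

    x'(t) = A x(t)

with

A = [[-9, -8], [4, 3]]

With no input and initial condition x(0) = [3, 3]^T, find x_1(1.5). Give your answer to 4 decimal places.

-2.0015

det(sI - A) = s^2 - (tr A)s + det A, with tr A = (-9) + 3 = -6 and det A = (-9)·3 - (-8)·4 = -27 - (-32) = 5.
So p(s) = det(sI - A) = s^2 + 6s + 5.
Factor s^2 + 6s + 5: two numbers with sum -6 and product 5 are -1 and -5, so s^2 + 6s + 5 = (s + 1)(s + 5).
Hence p(s) = (s + 1) (s + 5), with roots -5, -1.
The eigenvalues -5, -1 are distinct and real, so A is diagonalisable and x(t) = e^{At} x(0) = V diag(e^{λ_i t}) V^{-1} x(0), where the columns of V are the eigenvectors.
λ = -5: A - (-5)I = [[-4, -8], [4, 8]]. Row 1 gives (-4)·v1 + (-8)·v2 = 0, so take v_1 = [2, -1]^T.
λ = -1: A - (-1)I = [[-8, -8], [4, 4]]. Row 1 gives (-8)·v1 + (-8)·v2 = 0, so take v_2 = [-1, 1]^T.
V = [v_1 v_2] = [[2, -1], [-1, 1]] has det V = 1, so V^{-1} = adj(V)/det V = [[1, 1], [1, 2]].
Modal coordinates z(0) = V^{-1} x(0): 1·3 + 1·3 = 6; 1·3 + 2·3 = 9; so z(0) = [6, 9]^T.
x_1(t) = Σ_i (v_i)_1 · z_i(0) · e^{λ_i t} (row 1 of V times the modal terms).
x_1(1.5) = 2·6·e^{-5·1.5} + (-1)·9·e^{-1·1.5} = 12·0.000553 + (-9)·0.223130 = -2.0015.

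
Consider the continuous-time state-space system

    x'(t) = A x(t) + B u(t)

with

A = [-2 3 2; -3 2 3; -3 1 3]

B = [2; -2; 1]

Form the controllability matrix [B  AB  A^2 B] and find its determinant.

-325

AB = [[-8], [-7], [-5]]
A^2B = [[-15], [-5], [2]]
Controllability matrix C = [B  AB  A^2B] = [[2, -8, -15], [-2, -7, -5], [1, -5, 2]]
Expanding along the first row, det(C) = 2·((-7)·2 - (-5)·(-5)) - (-8)·((-2)·2 - (-5)·1) + (-15)·((-2)·(-5) - (-7)·1) = 2·(-39) - (-8)·1 + (-15)·17 = -325
Since det(C) ≠ 0, rank(C) = 3 and the system is completely controllable.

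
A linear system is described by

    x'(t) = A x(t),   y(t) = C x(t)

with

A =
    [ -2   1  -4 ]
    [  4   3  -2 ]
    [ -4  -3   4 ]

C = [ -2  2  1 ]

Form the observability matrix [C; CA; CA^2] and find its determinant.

CA = [[8, 1, 8]]
CA^2 = [[-44, -13, -2]]
Observability matrix O = [C; CA; CA^2] = [[-2, 2, 1], [8, 1, 8], [-44, -13, -2]]
Expanding along the first row, det(O) = (-2)·(1·(-2) - 8·(-13)) - 2·(8·(-2) - 8·(-44)) + 1·(8·(-13) - 1·(-44)) = (-2)·102 - 2·336 + 1·(-60) = -936
Since det(O) ≠ 0, rank(O) = 3 and the system is completely observable.

-936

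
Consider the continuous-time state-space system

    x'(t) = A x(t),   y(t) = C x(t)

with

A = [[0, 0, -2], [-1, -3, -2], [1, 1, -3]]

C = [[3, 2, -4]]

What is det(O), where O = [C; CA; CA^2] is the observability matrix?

CA = [[-6, -10, 2]]
CA^2 = [[12, 32, 26]]
Observability matrix O = [C; CA; CA^2] = [[3, 2, -4], [-6, -10, 2], [12, 32, 26]]
Expanding along the first row, det(O) = 3·((-10)·26 - 2·32) - 2·((-6)·26 - 2·12) + (-4)·((-6)·32 - (-10)·12) = 3·(-324) - 2·(-180) + (-4)·(-72) = -324
Since det(O) ≠ 0, rank(O) = 3 and the system is completely observable.

-324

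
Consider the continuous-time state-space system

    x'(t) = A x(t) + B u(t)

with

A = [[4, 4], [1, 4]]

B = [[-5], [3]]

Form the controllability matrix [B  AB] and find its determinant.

AB = [[-8], [7]]
Controllability matrix C = [B  AB] = [[-5, -8], [3, 7]]
det(C) = (-5)·7 - (-8)·3 = -35 - (-24) = -11
Since det(C) ≠ 0, rank(C) = 2 and the system is completely controllable.

-11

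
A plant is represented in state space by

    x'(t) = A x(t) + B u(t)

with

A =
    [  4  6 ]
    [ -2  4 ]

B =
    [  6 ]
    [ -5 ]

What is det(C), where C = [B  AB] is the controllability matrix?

AB = [[-6], [-32]]
Controllability matrix C = [B  AB] = [[6, -6], [-5, -32]]
det(C) = 6·(-32) - (-6)·(-5) = -192 - 30 = -222
Since det(C) ≠ 0, rank(C) = 2 and the system is completely controllable.

-222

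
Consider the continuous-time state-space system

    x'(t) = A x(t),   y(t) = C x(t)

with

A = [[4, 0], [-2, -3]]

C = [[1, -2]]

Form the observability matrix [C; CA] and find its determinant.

22

CA = [[8, 6]]
Observability matrix O = [C; CA] = [[1, -2], [8, 6]]
det(O) = 1·6 - (-2)·8 = 6 - (-16) = 22
Since det(O) ≠ 0, rank(O) = 2 and the system is completely observable.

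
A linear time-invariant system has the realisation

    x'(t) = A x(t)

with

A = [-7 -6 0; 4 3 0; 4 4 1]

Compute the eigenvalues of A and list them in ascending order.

det(sI - A) = s^3 - (tr A)s^2 + (M11 + M22 + M33)s - det A, where Mii is the 2×2 principal minor of A obtained by deleting row i and column i.
tr A = (-7) + 3 + 1 = -3; M11 = 3·1 - 0·4 = 3 - 0 = 3; M22 = (-7)·1 - 0·4 = -7 - 0 = -7; M33 = (-7)·3 - (-6)·4 = -21 - (-24) = 3; sum of minors = -1.
det A = (-7)·(3·1 - 0·4) - (-6)·(4·1 - 0·4) + 0·(4·4 - 3·4) = (-7)·3 - (-6)·4 + 0·4 = 3.
So p(s) = det(sI - A) = s^3 + 3s^2 - s - 3.
Rational-root test: any integer root divides -3. Testing small divisors, s = -1 works: p(-1) = -1 + 3 + 1 + (-3) = 0, so (s + 1) is a factor.
Dividing, p(s) = (s + 1)(s^2 + 2s - 3).
Factor s^2 + 2s - 3: two numbers with sum -2 and product -3 are 1 and -3, so s^2 + 2s - 3 = (s - 1)(s + 3).
Hence p(s) = (s - 1) (s + 1) (s + 3), with roots -3, -1, 1.
At least one eigenvalue has non-negative real part, so the system is not asymptotically stable.

-3, -1, 1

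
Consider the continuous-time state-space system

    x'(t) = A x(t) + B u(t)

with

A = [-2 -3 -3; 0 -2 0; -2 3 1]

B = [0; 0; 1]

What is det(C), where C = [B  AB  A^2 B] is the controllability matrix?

AB = [[-3], [0], [1]]
A^2B = [[3], [0], [7]]
Controllability matrix C = [B  AB  A^2B] = [[0, -3, 3], [0, 0, 0], [1, 1, 7]]
Expanding along the first row, det(C) = 0·(0·7 - 0·1) - (-3)·(0·7 - 0·1) + 3·(0·1 - 0·1) = 0·0 - (-3)·0 + 3·0 = 0
Since det(C) = 0, rank(C) < 3 and the system is not completely controllable.

0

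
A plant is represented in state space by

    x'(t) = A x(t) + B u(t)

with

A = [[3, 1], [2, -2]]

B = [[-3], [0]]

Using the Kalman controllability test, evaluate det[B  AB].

AB = [[-9], [-6]]
Controllability matrix C = [B  AB] = [[-3, -9], [0, -6]]
det(C) = (-3)·(-6) - (-9)·0 = 18 - 0 = 18
Since det(C) ≠ 0, rank(C) = 2 and the system is completely controllable.

18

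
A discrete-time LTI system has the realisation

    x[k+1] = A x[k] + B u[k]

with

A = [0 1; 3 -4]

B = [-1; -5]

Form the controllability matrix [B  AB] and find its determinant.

-42

AB = [[-5], [17]]
Controllability matrix C = [B  AB] = [[-1, -5], [-5, 17]]
det(C) = (-1)·17 - (-5)·(-5) = -17 - 25 = -42
Since det(C) ≠ 0, rank(C) = 2 and the system is completely controllable.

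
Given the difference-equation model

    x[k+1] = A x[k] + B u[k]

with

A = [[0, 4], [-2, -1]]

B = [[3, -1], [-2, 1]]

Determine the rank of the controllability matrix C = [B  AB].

2

AB = [[-8, 4], [-4, 1]]
Controllability matrix C = [B  AB] = [[3, -1, -8, 4], [-2, 1, -4, 1]]
Take the 2×2 submatrix of C formed by columns 1, 2: [[3, -1], [-2, 1]]. Its determinant is 3·1 - (-1)·(-2) = 3 - 2 = 1 ≠ 0.
So rank(C) ≥ 2; since C has 2 rows, rank(C) = 2.
rank(C) = 2 = n, so the pair (A, B) is completely controllable.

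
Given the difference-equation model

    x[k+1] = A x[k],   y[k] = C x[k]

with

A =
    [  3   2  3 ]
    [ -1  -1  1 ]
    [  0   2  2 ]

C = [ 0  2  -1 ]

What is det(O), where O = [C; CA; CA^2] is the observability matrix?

CA = [[-2, -4, 0]]
CA^2 = [[-2, 0, -10]]
Observability matrix O = [C; CA; CA^2] = [[0, 2, -1], [-2, -4, 0], [-2, 0, -10]]
Expanding along the first row, det(O) = 0·((-4)·(-10) - 0·0) - 2·((-2)·(-10) - 0·(-2)) + (-1)·((-2)·0 - (-4)·(-2)) = 0·40 - 2·20 + (-1)·(-8) = -32
Since det(O) ≠ 0, rank(O) = 3 and the system is completely observable.

-32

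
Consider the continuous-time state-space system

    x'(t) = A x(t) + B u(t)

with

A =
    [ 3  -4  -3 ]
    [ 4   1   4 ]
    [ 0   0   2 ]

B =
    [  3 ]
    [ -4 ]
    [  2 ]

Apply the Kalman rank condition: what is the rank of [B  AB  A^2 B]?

AB = [[19], [16], [4]]
A^2B = [[-19], [108], [8]]
Controllability matrix C = [B  AB  A^2B] = [[3, 19, -19], [-4, 16, 108], [2, 4, 8]]
det(C) = 3·(16·8 - 108·4) - 19·((-4)·8 - 108·2) + (-19)·((-4)·4 - 16·2) = 3·(-304) - 19·(-248) + (-19)·(-48) = 4712 ≠ 0, so rank(C) = 3.
rank(C) = 3 = n, so the pair (A, B) is completely controllable.

3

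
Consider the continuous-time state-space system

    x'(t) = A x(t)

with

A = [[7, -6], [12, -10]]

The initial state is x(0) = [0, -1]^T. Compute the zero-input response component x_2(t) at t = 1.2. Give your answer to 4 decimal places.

det(sI - A) = s^2 - (tr A)s + det A, with tr A = 7 + (-10) = -3 and det A = 7·(-10) - (-6)·12 = -70 - (-72) = 2.
So p(s) = det(sI - A) = s^2 + 3s + 2.
Factor s^2 + 3s + 2: two numbers with sum -3 and product 2 are -1 and -2, so s^2 + 3s + 2 = (s + 1)(s + 2).
Hence p(s) = (s + 1) (s + 2), with roots -2, -1.
The eigenvalues -2, -1 are distinct and real, so A is diagonalisable and x(t) = e^{At} x(0) = V diag(e^{λ_i t}) V^{-1} x(0), where the columns of V are the eigenvectors.
λ = -2: A - (-2)I = [[9, -6], [12, -8]]. Row 1 gives 9·v1 + (-6)·v2 = 0, so take v_1 = [2, 3]^T.
λ = -1: A - (-1)I = [[8, -6], [12, -9]]. Row 1 gives 8·v1 + (-6)·v2 = 0, so take v_2 = [3, 4]^T.
V = [v_1 v_2] = [[2, 3], [3, 4]] has det V = -1, so V^{-1} = adj(V)/det V = [[-4, 3], [3, -2]].
Modal coordinates z(0) = V^{-1} x(0): (-4)·0 + 3·(-1) = -3; 3·0 + (-2)·(-1) = 2; so z(0) = [-3, 2]^T.
x_2(t) = Σ_i (v_i)_2 · z_i(0) · e^{λ_i t} (row 2 of V times the modal terms).
x_2(1.2) = 3·(-3)·e^{-2·1.2} + 4·2·e^{-1·1.2} = (-9)·0.090718 + 8·0.301194 = 1.5931.

1.5931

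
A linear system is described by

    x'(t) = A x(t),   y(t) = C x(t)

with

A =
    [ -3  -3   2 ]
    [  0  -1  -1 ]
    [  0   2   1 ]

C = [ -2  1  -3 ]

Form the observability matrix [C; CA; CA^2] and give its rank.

CA = [[6, -1, -8]]
CA^2 = [[-18, -33, 5]]
Observability matrix O = [C; CA; CA^2] = [[-2, 1, -3], [6, -1, -8], [-18, -33, 5]]
det(O) = (-2)·((-1)·5 - (-8)·(-33)) - 1·(6·5 - (-8)·(-18)) + (-3)·(6·(-33) - (-1)·(-18)) = (-2)·(-269) - 1·(-114) + (-3)·(-216) = 1300 ≠ 0, so rank(O) = 3.
rank(O) = 3 = n, so the pair (A, C) is completely observable.

3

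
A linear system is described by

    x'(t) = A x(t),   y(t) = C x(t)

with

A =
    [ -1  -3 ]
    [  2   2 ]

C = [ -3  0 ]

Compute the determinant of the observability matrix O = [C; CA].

CA = [[3, 9]]
Observability matrix O = [C; CA] = [[-3, 0], [3, 9]]
det(O) = (-3)·9 - 0·3 = -27 - 0 = -27
Since det(O) ≠ 0, rank(O) = 2 and the system is completely observable.

-27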